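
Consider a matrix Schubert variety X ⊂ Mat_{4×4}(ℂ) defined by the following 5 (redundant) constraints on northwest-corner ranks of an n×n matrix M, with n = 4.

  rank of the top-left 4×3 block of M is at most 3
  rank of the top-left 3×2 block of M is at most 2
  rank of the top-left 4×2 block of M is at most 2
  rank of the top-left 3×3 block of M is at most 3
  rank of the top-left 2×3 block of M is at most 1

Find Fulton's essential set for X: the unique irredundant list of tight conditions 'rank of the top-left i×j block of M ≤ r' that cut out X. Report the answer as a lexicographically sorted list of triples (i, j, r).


The tightest implied rank at each (i,j), from the 5 conditions:

  1, 1, 1, 1
  1, 1, 1, 2
  1, 2, 2, 3
  1, 2, 3, 4

hence w(1..4) = (1, 4, 2, 3).

1 SE-corner of the 2-cell Rothe diagram gives Ess(w):

[(2, 3, 1)]


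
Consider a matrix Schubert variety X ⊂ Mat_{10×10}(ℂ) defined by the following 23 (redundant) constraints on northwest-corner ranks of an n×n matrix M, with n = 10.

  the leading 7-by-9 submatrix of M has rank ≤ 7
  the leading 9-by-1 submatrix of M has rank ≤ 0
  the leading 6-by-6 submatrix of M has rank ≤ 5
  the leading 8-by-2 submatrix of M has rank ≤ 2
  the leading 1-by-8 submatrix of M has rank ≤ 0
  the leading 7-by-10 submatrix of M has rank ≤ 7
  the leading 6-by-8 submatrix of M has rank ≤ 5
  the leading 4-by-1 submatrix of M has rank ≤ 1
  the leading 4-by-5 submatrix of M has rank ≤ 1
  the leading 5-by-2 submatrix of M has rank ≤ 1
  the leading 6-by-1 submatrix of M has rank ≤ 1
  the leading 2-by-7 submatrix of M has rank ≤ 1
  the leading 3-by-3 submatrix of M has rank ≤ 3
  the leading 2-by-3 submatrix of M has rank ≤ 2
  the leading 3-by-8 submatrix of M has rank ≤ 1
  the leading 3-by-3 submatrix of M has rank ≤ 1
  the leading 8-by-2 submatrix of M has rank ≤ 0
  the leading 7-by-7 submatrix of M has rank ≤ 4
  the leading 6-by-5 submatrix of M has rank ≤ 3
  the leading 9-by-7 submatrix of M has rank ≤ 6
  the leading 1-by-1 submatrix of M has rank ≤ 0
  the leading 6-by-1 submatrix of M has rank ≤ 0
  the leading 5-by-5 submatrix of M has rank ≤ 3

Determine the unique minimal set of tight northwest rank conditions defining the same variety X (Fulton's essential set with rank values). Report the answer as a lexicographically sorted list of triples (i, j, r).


Propagating the 23 rank bounds to every northwest block:

  row 1: 0  0  0  0  0  0  0  0  1  1
  row 2: 0  0  1  1  1  1  1  1  2  2
  row 3: 0  0  1  1  1  1  1  1  2  3
  row 4: 0  0  1  1  1  2  2  2  3  4
  row 5: 0  0  1  2  2  3  3  3  4  5
  row 6: 0  0  1  2  3  4  4  4  5  6
  row 7: 0  0  1  2  3  4  4  5  6  7
  row 8: 0  0  1  2  3  4  5  6  7  8
  row 9: 0  1  2  3  4  5  6  7  8  9
  row 10: 1  2  3  4  5  6  7  8  9  10

the unique w with this rank table is (9, 3, 10, 6, 4, 5, 8, 7, 2, 1).

Fulton essential set (6 of the 31 Rothe cells):

[(1, 8, 0), (3, 8, 1), (4, 5, 1), (7, 7, 4), (8, 2, 0), (9, 1, 0)]


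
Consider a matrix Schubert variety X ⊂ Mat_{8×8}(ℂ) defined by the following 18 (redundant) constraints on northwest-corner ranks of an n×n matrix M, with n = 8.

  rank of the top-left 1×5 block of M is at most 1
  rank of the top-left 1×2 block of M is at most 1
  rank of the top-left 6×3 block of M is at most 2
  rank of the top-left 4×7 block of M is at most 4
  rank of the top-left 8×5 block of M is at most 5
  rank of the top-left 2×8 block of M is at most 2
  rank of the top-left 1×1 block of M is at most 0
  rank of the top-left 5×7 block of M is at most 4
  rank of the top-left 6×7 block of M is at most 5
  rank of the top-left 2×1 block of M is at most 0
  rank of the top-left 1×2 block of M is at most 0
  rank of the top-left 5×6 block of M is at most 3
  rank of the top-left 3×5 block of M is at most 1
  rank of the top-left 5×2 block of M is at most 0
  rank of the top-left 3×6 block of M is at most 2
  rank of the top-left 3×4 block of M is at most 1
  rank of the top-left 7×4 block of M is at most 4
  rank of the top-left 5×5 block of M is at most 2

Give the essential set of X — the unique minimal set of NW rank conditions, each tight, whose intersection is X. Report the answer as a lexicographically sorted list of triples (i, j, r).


The tightest implied rank at each (i,j), from the 18 conditions:

  R[1]: 0  0  1  1  1  1  1  1
  R[2]: 0  0  1  1  1  2  2  2
  R[3]: 0  0  1  1  1  2  3  3
  R[4]: 0  0  1  2  2  3  4  4
  R[5]: 0  0  1  2  2  3  4  5
  R[6]: 1  1  2  3  3  4  5  6
  R[7]: 1  2  3  4  4  5  6  7
  R[8]: 1  2  3  4  5  6  7  8

hence w(1..8) = (3, 6, 7, 4, 8, 1, 2, 5).

Rothe diagram D(w) (15 cells), 3 SE-corners (essential conditions):

[(3, 5, 1), (5, 2, 0), (5, 5, 2)]


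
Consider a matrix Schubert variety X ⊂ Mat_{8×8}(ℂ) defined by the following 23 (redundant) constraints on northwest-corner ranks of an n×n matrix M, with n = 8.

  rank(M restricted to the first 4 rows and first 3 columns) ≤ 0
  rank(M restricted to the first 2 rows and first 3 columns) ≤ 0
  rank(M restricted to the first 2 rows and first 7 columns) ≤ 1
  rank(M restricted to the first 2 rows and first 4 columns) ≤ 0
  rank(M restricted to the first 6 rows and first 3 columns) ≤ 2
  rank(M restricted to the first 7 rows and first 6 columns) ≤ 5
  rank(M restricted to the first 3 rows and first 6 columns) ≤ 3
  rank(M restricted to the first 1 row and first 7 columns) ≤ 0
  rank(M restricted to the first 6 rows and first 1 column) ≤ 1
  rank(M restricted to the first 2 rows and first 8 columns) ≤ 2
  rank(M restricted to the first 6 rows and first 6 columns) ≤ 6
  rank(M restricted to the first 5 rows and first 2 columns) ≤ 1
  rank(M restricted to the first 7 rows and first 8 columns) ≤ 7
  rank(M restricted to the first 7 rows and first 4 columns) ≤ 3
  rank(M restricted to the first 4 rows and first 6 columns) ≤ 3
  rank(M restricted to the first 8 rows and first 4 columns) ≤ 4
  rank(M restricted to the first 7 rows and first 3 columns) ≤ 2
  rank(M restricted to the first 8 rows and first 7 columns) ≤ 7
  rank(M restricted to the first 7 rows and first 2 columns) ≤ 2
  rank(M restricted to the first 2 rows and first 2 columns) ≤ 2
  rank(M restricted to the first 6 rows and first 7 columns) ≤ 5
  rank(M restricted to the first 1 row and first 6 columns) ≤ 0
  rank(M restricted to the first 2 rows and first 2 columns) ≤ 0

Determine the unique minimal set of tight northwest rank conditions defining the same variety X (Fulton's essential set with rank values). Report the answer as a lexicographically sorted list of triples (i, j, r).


Rank table r_w(8×8) implied by the 23 constraints:

  row 1: 0  0  0  0  0  0  0  1
  row 2: 0  0  0  0  1  1  1  2
  row 3: 0  0  0  1  2  2  2  3
  row 4: 0  0  0  1  2  3  3  4
  row 5: 1  1  1  2  3  4  4  5
  row 6: 1  2  2  3  4  5  5  6
  row 7: 1  2  2  3  4  5  6  7
  row 8: 1  2  3  4  5  6  7  8

second differences of R give the permutation w = (8, 5, 4, 6, 1, 2, 7, 3).

Rothe diagram D(w) (18 cells), 4 SE-corners (essential conditions):

[(1, 7, 0), (2, 4, 0), (4, 3, 0), (7, 3, 2)]


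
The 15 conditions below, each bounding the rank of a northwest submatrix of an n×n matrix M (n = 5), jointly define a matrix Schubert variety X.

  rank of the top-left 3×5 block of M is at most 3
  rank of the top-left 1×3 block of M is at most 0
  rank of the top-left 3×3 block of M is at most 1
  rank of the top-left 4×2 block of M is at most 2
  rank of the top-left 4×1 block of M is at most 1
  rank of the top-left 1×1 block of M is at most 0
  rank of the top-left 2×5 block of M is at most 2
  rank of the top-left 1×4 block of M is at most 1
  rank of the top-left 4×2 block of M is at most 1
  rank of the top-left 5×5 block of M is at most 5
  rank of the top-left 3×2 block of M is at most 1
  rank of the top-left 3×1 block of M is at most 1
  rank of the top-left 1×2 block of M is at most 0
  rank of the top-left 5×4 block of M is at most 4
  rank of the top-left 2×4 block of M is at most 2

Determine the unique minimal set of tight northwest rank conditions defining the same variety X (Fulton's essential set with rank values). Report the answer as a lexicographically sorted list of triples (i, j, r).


The tightest implied rank at each (i,j), from the 15 conditions:

  0  0  0  1  1
  1  1  1  2  2
  1  1  1  2  3
  1  1  2  3  4
  1  2  3  4  5

the unique w with this rank table is (4, 1, 5, 3, 2).

|D(w)|=6, |Ess(w)|=3:

[(1, 3, 0), (3, 3, 1), (4, 2, 1)]


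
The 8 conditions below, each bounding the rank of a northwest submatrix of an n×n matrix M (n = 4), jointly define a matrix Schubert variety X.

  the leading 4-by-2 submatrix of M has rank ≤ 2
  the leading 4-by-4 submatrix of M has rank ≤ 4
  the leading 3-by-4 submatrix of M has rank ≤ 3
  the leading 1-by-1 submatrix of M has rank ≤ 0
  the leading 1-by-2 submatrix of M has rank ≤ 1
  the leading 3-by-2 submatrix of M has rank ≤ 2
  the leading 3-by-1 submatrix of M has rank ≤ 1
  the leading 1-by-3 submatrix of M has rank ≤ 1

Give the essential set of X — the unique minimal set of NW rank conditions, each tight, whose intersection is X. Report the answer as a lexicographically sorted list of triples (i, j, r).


Recovering R(i,j) via the rank-extension bound from the 8 conditions:

  i=1: 0, 1, 1, 1
  i=2: 1, 2, 2, 2
  i=3: 1, 2, 3, 3
  i=4: 1, 2, 3, 4

giving w = (2, 1, 3, 4) via Δ²R.

Fulton essential set (the sole Rothe cell):

[(1, 1, 0)]


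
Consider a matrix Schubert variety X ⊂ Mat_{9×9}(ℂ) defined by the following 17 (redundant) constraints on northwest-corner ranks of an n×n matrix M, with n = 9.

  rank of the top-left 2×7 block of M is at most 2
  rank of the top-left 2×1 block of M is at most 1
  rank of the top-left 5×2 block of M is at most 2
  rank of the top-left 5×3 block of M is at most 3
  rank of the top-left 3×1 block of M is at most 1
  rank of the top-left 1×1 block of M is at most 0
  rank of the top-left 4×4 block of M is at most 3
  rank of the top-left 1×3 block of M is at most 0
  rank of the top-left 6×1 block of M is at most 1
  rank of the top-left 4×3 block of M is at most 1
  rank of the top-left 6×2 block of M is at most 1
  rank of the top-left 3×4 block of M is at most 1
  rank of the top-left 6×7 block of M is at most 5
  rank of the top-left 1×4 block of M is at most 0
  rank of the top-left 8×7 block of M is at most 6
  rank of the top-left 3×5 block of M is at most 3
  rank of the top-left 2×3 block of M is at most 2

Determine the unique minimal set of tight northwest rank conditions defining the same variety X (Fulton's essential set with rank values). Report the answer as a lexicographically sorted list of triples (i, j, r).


Computing R[i][j] = min implied NW-rank bound (n=9, 17 conditions):

  0 | 0 | 0 | 0 | 1 | 1 | 1 | 1 | 1
  1 | 1 | 1 | 1 | 2 | 2 | 2 | 2 | 2
  1 | 1 | 1 | 1 | 2 | 3 | 3 | 3 | 3
  1 | 1 | 1 | 2 | 3 | 4 | 4 | 4 | 4
  1 | 1 | 2 | 3 | 4 | 5 | 5 | 5 | 5
  1 | 1 | 2 | 3 | 4 | 5 | 5 | 6 | 6
  1 | 2 | 3 | 4 | 5 | 6 | 6 | 7 | 7
  1 | 2 | 3 | 4 | 5 | 6 | 6 | 7 | 8
  1 | 2 | 3 | 4 | 5 | 6 | 7 | 8 | 9

second differences of R give the permutation w = (5, 1, 6, 4, 3, 8, 2, 9, 7).

D(w) has 13 cells with 6 SE-corners; essential set:

[(1, 4, 0), (3, 4, 1), (4, 3, 1), (6, 2, 1), (6, 7, 5), (8, 7, 6)]


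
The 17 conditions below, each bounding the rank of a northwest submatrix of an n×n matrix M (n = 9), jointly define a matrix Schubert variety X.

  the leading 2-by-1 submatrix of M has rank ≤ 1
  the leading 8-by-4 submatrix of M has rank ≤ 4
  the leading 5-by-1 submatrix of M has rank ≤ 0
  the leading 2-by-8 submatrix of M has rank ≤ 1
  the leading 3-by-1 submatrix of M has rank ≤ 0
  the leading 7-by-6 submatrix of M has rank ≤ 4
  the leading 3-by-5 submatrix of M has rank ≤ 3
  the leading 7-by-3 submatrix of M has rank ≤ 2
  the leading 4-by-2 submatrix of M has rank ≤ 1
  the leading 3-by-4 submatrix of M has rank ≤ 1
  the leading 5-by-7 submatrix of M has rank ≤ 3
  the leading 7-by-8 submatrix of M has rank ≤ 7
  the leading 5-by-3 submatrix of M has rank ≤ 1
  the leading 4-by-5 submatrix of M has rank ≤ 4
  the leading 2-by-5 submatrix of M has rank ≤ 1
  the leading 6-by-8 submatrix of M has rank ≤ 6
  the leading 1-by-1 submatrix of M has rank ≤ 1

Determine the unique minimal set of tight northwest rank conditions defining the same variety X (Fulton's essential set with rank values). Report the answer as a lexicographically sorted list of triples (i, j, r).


Recovering R(i,j) via the rank-extension bound from the 17 conditions:

  0 1 1 1 1 1 1 1 1
  0 1 1 1 1 1 1 1 2
  0 1 1 1 2 2 2 2 3
  0 1 1 2 3 3 3 3 4
  0 1 1 2 3 3 3 4 5
  1 2 2 3 4 4 4 5 6
  1 2 2 3 4 4 5 6 7
  1 2 3 4 5 5 6 7 8
  1 2 3 4 5 6 7 8 9

reading off 1-entries of Δ²R: w = (2, 9, 5, 4, 8, 1, 7, 3, 6).

7 SE-corners of the 19-cell Rothe diagram give Ess(w):

[(2, 8, 1), (3, 4, 1), (5, 1, 0), (5, 3, 1), (5, 7, 3), (7, 3, 2), (7, 6, 4)]


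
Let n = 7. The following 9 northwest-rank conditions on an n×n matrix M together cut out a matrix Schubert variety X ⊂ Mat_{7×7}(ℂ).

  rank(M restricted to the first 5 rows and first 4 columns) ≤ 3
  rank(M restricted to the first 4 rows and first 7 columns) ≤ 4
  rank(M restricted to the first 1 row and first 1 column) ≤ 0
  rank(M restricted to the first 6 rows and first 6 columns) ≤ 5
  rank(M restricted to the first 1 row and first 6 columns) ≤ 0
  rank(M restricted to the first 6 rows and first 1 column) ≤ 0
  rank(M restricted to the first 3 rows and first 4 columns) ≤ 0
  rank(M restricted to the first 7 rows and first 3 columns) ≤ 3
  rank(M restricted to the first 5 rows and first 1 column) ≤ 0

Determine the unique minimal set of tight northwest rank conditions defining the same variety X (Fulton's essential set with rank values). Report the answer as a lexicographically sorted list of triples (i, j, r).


Rank table r_w(7×7) implied by the 9 constraints:

  R[1]: 0, 0, 0, 0, 0, 0, 1
  R[2]: 0, 0, 0, 0, 1, 1, 2
  R[3]: 0, 0, 0, 0, 1, 2, 3
  R[4]: 0, 1, 1, 1, 2, 3, 4
  R[5]: 0, 1, 2, 2, 3, 4, 5
  R[6]: 0, 1, 2, 3, 4, 5, 6
  R[7]: 1, 2, 3, 4, 5, 6, 7

so w = (7, 5, 6, 2, 3, 4, 1).

Fulton essential set (3 of the 17 Rothe cells):

[(1, 6, 0), (3, 4, 0), (6, 1, 0)]


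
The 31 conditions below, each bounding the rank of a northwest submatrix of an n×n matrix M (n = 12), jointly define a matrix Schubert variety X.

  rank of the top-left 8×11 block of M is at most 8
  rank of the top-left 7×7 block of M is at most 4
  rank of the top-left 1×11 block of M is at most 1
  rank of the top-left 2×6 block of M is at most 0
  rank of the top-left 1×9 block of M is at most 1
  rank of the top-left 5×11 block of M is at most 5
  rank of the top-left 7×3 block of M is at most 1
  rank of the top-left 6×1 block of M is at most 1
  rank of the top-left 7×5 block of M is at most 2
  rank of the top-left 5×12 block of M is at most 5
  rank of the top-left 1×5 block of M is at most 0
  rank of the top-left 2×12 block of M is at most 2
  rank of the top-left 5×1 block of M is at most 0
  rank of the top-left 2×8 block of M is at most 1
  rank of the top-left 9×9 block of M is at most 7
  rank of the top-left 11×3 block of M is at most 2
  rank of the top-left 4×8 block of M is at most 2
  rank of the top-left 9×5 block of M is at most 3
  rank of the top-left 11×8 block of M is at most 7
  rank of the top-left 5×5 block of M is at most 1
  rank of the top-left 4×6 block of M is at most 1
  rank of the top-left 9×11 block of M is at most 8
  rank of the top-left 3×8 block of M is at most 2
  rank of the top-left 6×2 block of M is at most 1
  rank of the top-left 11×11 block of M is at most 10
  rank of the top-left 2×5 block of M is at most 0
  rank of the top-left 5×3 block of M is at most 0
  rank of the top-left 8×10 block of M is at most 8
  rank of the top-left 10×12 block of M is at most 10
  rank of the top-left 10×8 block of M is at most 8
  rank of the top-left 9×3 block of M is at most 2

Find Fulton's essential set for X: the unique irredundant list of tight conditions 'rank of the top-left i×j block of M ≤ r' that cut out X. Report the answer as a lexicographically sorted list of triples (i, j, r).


Rank table r_w(12×12) implied by the 31 constraints:

  0 | 0 | 0 | 0 | 0 | 0 | 1 | 1 | 1 | 1 | 1 | 1
  0 | 0 | 0 | 0 | 0 | 0 | 1 | 1 | 2 | 2 | 2 | 2
  0 | 0 | 0 | 1 | 1 | 1 | 2 | 2 | 3 | 3 | 3 | 3
  0 | 0 | 0 | 1 | 1 | 1 | 2 | 2 | 3 | 4 | 4 | 4
  0 | 0 | 0 | 1 | 1 | 2 | 3 | 3 | 4 | 5 | 5 | 5
  1 | 1 | 1 | 2 | 2 | 3 | 4 | 4 | 5 | 6 | 6 | 6
  1 | 1 | 1 | 2 | 2 | 3 | 4 | 5 | 6 | 7 | 7 | 7
  1 | 2 | 2 | 3 | 3 | 4 | 5 | 6 | 7 | 8 | 8 | 8
  1 | 2 | 2 | 3 | 3 | 4 | 5 | 6 | 7 | 8 | 8 | 9
  1 | 2 | 2 | 3 | 4 | 5 | 6 | 7 | 8 | 9 | 9 | 10
  1 | 2 | 2 | 3 | 4 | 5 | 6 | 7 | 8 | 9 | 10 | 11
  1 | 2 | 3 | 4 | 5 | 6 | 7 | 8 | 9 | 10 | 11 | 12

hence w(1..12) = (7, 9, 4, 10, 6, 1, 8, 2, 12, 5, 11, 3).

11 SE-corners of the 34-cell Rothe diagram give Ess(w):

[(2, 6, 0), (2, 8, 1), (4, 6, 1), (4, 8, 2), (5, 3, 0), (5, 5, 1), (7, 3, 1), (7, 5, 2), (9, 5, 3), (9, 11, 8), (11, 3, 2)]


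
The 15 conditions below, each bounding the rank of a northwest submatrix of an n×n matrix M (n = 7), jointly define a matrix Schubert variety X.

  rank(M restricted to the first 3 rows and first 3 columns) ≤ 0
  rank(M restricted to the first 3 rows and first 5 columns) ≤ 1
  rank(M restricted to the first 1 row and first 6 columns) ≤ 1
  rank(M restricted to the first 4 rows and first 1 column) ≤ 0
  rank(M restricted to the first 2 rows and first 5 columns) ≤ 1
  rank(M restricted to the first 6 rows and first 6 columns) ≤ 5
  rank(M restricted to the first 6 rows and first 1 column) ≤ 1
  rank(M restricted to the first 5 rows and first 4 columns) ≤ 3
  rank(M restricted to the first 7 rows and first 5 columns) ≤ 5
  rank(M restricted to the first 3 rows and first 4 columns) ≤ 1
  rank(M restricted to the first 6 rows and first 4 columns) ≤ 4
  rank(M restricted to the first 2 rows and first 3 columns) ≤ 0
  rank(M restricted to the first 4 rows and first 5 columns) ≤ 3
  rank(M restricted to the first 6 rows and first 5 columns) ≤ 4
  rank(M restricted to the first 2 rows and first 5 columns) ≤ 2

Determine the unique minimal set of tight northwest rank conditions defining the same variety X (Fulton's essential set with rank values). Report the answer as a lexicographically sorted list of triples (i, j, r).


The tightest implied rank at each (i,j), from the 15 conditions:

  i=1: 0, 0, 0, 1, 1, 1, 1
  i=2: 0, 0, 0, 1, 1, 2, 2
  i=3: 0, 0, 0, 1, 1, 2, 3
  i=4: 0, 1, 1, 2, 2, 3, 4
  i=5: 1, 2, 2, 3, 3, 4, 5
  i=6: 1, 2, 3, 4, 4, 5, 6
  i=7: 1, 2, 3, 4, 5, 6, 7

second differences of R give the permutation w = (4, 6, 7, 2, 1, 3, 5).

|D(w)|=12, |Ess(w)|=3:

[(3, 3, 0), (3, 5, 1), (4, 1, 0)]


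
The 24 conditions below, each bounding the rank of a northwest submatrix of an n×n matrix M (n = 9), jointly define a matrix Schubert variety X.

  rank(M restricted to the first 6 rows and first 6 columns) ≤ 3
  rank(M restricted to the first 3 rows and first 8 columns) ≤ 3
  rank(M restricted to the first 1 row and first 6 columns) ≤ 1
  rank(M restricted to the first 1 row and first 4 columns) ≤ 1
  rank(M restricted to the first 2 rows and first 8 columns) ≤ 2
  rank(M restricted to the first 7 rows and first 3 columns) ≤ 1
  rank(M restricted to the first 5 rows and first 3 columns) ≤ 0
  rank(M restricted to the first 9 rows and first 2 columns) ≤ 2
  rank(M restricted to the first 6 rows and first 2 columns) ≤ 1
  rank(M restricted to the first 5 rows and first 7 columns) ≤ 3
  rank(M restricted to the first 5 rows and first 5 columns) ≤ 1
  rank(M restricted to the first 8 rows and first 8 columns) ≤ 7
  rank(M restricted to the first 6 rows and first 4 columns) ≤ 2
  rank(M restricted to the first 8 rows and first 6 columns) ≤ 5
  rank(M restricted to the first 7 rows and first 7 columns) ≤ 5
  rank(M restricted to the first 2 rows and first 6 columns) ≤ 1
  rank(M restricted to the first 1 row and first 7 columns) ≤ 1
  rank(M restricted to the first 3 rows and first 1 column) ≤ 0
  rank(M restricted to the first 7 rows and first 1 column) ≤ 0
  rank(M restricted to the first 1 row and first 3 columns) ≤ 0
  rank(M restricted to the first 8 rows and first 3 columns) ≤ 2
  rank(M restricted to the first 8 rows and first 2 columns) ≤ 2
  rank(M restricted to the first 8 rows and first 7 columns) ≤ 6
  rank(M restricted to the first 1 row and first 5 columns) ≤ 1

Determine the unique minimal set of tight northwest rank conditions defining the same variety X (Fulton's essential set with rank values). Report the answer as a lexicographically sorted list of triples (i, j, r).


Rank table r_w(9×9) implied by the 24 constraints:

  row 1: 0  0  0  1  1  1  1  1  1
  row 2: 0  0  0  1  1  1  2  2  2
  row 3: 0  0  0  1  1  2  3  3  3
  row 4: 0  0  0  1  1  2  3  4  4
  row 5: 0  0  0  1  1  2  3  4  5
  row 6: 0  1  1  2  2  3  4  5  6
  row 7: 0  1  1  2  3  4  5  6  7
  row 8: 1  2  2  3  4  5  6  7  8
  row 9: 1  2  3  4  5  6  7  8  9

the unique w with this rank table is (4, 7, 6, 8, 9, 2, 5, 1, 3).

ℓ(w)=23; the 5 essential cells (i,j,r):

[(2, 6, 1), (5, 3, 0), (5, 5, 1), (7, 1, 0), (7, 3, 1)]


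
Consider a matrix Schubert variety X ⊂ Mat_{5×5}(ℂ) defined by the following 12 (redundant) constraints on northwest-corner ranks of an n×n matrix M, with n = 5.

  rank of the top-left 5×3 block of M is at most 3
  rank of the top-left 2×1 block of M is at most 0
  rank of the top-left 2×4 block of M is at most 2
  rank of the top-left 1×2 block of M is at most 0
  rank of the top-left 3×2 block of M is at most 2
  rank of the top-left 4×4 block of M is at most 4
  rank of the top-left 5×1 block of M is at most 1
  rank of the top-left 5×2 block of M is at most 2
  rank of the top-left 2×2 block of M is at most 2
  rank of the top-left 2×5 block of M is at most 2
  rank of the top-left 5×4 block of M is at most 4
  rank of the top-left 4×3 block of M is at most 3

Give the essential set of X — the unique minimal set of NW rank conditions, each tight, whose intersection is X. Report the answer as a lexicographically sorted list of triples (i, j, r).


The tightest implied rank at each (i,j), from the 12 conditions:

  0  0  1  1  1
  0  1  2  2  2
  1  2  3  3  3
  1  2  3  4  4
  1  2  3  4  5

second differences of R give the permutation w = (3, 2, 1, 4, 5).

Fulton essential set (2 of the 3 Rothe cells):

[(1, 2, 0), (2, 1, 0)]


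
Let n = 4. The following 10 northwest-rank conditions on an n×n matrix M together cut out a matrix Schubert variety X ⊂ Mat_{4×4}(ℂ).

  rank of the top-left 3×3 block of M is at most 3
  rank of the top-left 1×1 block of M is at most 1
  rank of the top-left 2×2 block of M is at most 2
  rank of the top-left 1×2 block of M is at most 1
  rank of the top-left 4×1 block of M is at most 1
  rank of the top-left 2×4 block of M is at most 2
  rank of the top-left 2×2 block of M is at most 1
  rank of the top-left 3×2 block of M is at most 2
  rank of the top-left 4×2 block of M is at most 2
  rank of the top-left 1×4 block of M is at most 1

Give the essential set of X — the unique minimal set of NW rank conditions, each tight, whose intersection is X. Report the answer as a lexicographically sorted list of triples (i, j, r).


Computing R[i][j] = min implied NW-rank bound (n=4, 10 conditions):

  row 1: 1 | 1 | 1 | 1
  row 2: 1 | 1 | 2 | 2
  row 3: 1 | 2 | 3 | 3
  row 4: 1 | 2 | 3 | 4

so w = (1, 3, 2, 4).

1 SE-corner of the 1-cell Rothe diagram gives Ess(w):

[(2, 2, 1)]


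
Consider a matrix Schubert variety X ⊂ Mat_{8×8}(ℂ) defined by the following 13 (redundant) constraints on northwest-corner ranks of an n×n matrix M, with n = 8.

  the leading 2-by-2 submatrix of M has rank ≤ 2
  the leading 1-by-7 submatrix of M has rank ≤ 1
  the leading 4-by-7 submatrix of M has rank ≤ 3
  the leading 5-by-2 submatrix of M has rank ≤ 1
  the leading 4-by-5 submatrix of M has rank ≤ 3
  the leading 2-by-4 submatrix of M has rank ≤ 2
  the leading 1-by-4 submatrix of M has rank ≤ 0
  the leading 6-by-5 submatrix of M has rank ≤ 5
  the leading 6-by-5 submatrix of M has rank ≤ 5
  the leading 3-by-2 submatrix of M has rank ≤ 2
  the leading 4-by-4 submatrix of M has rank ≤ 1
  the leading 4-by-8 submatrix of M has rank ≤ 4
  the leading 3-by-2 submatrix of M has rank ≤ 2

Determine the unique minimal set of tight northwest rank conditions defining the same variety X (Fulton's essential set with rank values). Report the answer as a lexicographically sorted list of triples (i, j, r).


The tightest implied rank at each (i,j), from the 13 conditions:

  i=1: 0, 0, 0, 0, 1, 1, 1, 1
  i=2: 1, 1, 1, 1, 2, 2, 2, 2
  i=3: 1, 1, 1, 1, 2, 3, 3, 3
  i=4: 1, 1, 1, 1, 2, 3, 3, 4
  i=5: 1, 1, 2, 2, 3, 4, 4, 5
  i=6: 1, 2, 3, 3, 4, 5, 5, 6
  i=7: 1, 2, 3, 4, 5, 6, 6, 7
  i=8: 1, 2, 3, 4, 5, 6, 7, 8

reading off 1-entries of Δ²R: w = (5, 1, 6, 8, 3, 2, 4, 7).

ℓ(w)=12; the 4 essential cells (i,j,r):

[(1, 4, 0), (4, 4, 1), (4, 7, 3), (5, 2, 1)]


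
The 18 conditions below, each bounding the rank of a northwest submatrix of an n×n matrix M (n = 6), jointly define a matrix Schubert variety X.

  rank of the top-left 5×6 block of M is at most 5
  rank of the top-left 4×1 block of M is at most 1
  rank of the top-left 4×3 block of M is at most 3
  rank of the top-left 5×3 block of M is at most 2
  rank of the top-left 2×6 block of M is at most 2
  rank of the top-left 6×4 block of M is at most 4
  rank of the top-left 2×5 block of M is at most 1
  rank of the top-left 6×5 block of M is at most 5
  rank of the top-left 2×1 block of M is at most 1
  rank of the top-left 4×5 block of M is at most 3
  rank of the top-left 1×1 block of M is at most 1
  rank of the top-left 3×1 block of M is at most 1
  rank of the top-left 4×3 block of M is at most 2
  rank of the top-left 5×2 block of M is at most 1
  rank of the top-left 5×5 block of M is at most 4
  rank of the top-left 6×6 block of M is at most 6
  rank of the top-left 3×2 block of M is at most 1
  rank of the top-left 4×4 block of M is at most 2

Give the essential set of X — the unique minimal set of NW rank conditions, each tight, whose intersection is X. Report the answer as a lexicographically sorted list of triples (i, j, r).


Reconstructing r_w from the 18 given conditions:

  row 1: 1  1  1  1  1  1
  row 2: 1  1  1  1  1  2
  row 3: 1  1  2  2  2  3
  row 4: 1  1  2  2  3  4
  row 5: 1  1  2  3  4  5
  row 6: 1  2  3  4  5  6

so w = (1, 6, 3, 5, 4, 2).

ℓ(w)=8; the 3 essential cells (i,j,r):

[(2, 5, 1), (4, 4, 2), (5, 2, 1)]


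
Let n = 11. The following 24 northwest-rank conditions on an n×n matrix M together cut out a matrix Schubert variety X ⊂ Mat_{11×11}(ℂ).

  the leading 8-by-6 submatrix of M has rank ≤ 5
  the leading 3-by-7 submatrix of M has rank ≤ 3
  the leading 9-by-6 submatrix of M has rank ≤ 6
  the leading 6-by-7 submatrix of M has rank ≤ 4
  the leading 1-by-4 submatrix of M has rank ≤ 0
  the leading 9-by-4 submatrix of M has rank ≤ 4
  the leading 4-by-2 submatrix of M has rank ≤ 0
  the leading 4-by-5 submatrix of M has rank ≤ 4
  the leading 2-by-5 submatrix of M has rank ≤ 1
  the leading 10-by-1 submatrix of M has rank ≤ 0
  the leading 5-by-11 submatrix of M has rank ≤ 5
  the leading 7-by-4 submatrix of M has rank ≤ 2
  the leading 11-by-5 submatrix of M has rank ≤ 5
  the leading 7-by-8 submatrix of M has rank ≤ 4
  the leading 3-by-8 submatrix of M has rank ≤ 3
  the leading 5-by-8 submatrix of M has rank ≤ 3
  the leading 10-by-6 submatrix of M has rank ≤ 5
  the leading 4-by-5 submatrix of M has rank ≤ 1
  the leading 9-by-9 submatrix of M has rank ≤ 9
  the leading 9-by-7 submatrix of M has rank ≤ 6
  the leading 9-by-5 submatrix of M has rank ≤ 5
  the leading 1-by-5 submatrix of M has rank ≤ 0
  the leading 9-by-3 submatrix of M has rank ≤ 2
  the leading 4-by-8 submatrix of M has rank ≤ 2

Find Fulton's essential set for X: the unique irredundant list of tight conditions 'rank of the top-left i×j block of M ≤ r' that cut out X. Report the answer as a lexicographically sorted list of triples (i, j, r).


Propagating the 24 rank bounds to every northwest block:

  0 | 0 | 0 | 0 | 0 | 1 | 1 | 1 | 1 | 1 | 1
  0 | 0 | 1 | 1 | 1 | 2 | 2 | 2 | 2 | 2 | 2
  0 | 0 | 1 | 1 | 1 | 2 | 2 | 2 | 3 | 3 | 3
  0 | 0 | 1 | 1 | 1 | 2 | 2 | 2 | 3 | 4 | 4
  0 | 1 | 2 | 2 | 2 | 3 | 3 | 3 | 4 | 5 | 5
  0 | 1 | 2 | 2 | 3 | 4 | 4 | 4 | 5 | 6 | 6
  0 | 1 | 2 | 2 | 3 | 4 | 4 | 4 | 5 | 6 | 7
  0 | 1 | 2 | 3 | 4 | 5 | 5 | 5 | 6 | 7 | 8
  0 | 1 | 2 | 3 | 4 | 5 | 6 | 6 | 7 | 8 | 9
  0 | 1 | 2 | 3 | 4 | 5 | 6 | 7 | 8 | 9 | 10
  1 | 2 | 3 | 4 | 5 | 6 | 7 | 8 | 9 | 10 | 11

so w = (6, 3, 9, 10, 2, 5, 11, 4, 7, 8, 1).

D(w) has 29 cells with 7 SE-corners; essential set:

[(1, 5, 0), (4, 2, 0), (4, 5, 1), (4, 8, 2), (7, 4, 2), (7, 8, 4), (10, 1, 0)]


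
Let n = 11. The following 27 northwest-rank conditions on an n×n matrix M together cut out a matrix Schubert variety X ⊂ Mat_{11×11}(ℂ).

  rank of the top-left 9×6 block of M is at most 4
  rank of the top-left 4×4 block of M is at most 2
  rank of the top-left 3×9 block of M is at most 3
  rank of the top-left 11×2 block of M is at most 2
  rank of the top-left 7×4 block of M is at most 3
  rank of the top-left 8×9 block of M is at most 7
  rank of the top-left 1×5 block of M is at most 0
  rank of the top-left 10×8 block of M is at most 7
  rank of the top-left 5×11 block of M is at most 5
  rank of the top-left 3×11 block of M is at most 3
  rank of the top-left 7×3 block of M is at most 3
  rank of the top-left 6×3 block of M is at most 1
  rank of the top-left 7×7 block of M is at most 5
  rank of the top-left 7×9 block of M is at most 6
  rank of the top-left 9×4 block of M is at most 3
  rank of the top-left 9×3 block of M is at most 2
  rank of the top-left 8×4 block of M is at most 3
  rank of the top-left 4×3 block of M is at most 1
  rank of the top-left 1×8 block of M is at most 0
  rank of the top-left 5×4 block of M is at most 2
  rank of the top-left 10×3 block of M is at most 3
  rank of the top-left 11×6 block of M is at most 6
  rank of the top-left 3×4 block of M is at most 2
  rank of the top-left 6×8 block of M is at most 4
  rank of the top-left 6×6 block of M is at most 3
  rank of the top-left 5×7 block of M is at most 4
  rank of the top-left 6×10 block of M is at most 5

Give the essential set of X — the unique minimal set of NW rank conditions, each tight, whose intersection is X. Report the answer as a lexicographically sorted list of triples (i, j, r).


The tightest implied rank at each (i,j), from the 27 conditions:

  row 1: 0 0 0 0 0 0 0 0 1 1 1
  row 2: 1 1 1 1 1 1 1 1 2 2 2
  row 3: 1 1 1 2 2 2 2 2 3 3 3
  row 4: 1 1 1 2 3 3 3 3 4 4 4
  row 5: 1 1 1 2 3 3 4 4 5 5 5
  row 6: 1 1 1 2 3 3 4 4 5 5 6
  row 7: 1 2 2 3 4 4 5 5 6 6 7
  row 8: 1 2 2 3 4 4 5 6 7 7 8
  row 9: 1 2 2 3 4 4 5 6 7 8 9
  row 10: 1 2 3 4 5 5 6 7 8 9 10
  row 11: 1 2 3 4 5 6 7 8 9 10 11

reading off 1-entries of Δ²R: w = (9, 1, 4, 5, 7, 11, 2, 8, 10, 3, 6).

7 SE-corners of the 24-cell Rothe diagram give Ess(w):

[(1, 8, 0), (6, 3, 1), (6, 6, 3), (6, 8, 4), (6, 10, 5), (9, 3, 2), (9, 6, 4)]


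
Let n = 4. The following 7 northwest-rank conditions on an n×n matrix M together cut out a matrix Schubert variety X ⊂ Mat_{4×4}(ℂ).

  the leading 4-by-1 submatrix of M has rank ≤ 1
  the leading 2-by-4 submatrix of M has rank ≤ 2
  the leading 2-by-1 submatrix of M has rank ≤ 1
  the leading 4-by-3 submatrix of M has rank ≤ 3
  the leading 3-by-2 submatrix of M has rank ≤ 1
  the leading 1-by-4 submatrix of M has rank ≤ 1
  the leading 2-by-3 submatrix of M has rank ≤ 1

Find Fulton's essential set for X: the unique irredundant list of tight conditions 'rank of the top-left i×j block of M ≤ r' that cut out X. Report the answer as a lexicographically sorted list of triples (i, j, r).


Recovering R(i,j) via the rank-extension bound from the 7 conditions:

  i=1: 1 1 1 1
  i=2: 1 1 1 2
  i=3: 1 1 2 3
  i=4: 1 2 3 4

giving w = (1, 4, 3, 2) via Δ²R.

Fulton essential set (2 of the 3 Rothe cells):

[(2, 3, 1), (3, 2, 1)]


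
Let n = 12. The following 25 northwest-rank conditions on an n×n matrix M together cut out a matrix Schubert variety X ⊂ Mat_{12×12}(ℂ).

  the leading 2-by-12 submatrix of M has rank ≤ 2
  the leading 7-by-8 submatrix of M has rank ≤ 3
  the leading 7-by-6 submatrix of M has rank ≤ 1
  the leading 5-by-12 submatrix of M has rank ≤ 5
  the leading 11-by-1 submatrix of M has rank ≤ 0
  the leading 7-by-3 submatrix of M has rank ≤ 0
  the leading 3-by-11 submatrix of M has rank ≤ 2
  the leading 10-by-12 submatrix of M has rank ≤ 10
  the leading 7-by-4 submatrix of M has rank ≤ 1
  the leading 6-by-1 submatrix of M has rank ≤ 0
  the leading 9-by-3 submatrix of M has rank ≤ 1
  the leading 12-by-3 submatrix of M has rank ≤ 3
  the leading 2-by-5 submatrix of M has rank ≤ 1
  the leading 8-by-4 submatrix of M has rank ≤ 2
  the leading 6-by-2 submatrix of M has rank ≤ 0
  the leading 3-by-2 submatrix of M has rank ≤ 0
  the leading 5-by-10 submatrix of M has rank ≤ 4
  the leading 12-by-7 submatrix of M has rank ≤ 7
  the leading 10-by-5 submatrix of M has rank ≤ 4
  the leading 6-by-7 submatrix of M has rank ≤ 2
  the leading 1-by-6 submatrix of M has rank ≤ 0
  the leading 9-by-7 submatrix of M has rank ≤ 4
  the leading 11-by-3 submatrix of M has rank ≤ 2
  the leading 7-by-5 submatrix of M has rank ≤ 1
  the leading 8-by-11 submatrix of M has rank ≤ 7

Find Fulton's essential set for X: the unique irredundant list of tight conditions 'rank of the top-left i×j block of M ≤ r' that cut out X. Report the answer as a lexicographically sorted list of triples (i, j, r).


Propagating the 25 rank bounds to every northwest block:

  row 1: 0 | 0 | 0 | 0 | 0 | 0 | 1 | 1 | 1 | 1 | 1 | 1
  row 2: 0 | 0 | 0 | 1 | 1 | 1 | 2 | 2 | 2 | 2 | 2 | 2
  row 3: 0 | 0 | 0 | 1 | 1 | 1 | 2 | 2 | 2 | 2 | 2 | 3
  row 4: 0 | 0 | 0 | 1 | 1 | 1 | 2 | 3 | 3 | 3 | 3 | 4
  row 5: 0 | 0 | 0 | 1 | 1 | 1 | 2 | 3 | 4 | 4 | 4 | 5
  row 6: 0 | 0 | 0 | 1 | 1 | 1 | 2 | 3 | 4 | 5 | 5 | 6
  row 7: 0 | 0 | 0 | 1 | 1 | 1 | 2 | 3 | 4 | 5 | 6 | 7
  row 8: 0 | 1 | 1 | 2 | 2 | 2 | 3 | 4 | 5 | 6 | 7 | 8
  row 9: 0 | 1 | 1 | 2 | 3 | 3 | 4 | 5 | 6 | 7 | 8 | 9
  row 10: 0 | 1 | 2 | 3 | 4 | 4 | 5 | 6 | 7 | 8 | 9 | 10
  row 11: 0 | 1 | 2 | 3 | 4 | 5 | 6 | 7 | 8 | 9 | 10 | 11
  row 12: 1 | 2 | 3 | 4 | 5 | 6 | 7 | 8 | 9 | 10 | 11 | 12

giving w = (7, 4, 12, 8, 9, 10, 11, 2, 5, 3, 6, 1) via Δ²R.

6 SE-corners of the 43-cell Rothe diagram give Ess(w):

[(1, 6, 0), (3, 11, 2), (7, 3, 0), (7, 6, 1), (9, 3, 1), (11, 1, 0)]


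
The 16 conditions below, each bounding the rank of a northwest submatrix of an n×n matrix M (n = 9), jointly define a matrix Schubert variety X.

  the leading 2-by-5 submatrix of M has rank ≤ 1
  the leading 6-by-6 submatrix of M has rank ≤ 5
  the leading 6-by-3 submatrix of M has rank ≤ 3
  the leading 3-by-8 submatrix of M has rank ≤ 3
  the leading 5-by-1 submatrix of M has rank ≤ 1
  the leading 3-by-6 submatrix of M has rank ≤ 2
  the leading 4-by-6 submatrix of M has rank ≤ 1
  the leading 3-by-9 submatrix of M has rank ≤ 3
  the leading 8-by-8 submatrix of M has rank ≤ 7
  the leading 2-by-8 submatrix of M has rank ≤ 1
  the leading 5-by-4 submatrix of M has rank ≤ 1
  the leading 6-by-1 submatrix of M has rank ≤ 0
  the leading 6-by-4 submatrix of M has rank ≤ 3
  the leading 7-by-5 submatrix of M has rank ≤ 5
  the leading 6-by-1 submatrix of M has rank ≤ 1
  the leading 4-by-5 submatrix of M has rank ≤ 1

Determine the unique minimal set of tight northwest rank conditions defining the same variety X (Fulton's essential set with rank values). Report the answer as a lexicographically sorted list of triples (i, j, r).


Recovering R(i,j) via the rank-extension bound from the 16 conditions:

  R[1]: 0  1  1  1  1  1  1  1  1
  R[2]: 0  1  1  1  1  1  1  1  2
  R[3]: 0  1  1  1  1  1  2  2  3
  R[4]: 0  1  1  1  1  1  2  3  4
  R[5]: 0  1  1  1  2  2  3  4  5
  R[6]: 0  1  2  2  3  3  4  5  6
  R[7]: 1  2  3  3  4  4  5  6  7
  R[8]: 1  2  3  4  5  5  6  7  8
  R[9]: 1  2  3  4  5  6  7  8  9

reading off 1-entries of Δ²R: w = (2, 9, 7, 8, 5, 3, 1, 4, 6).

D(w) has 22 cells with 4 SE-corners; essential set:

[(2, 8, 1), (4, 6, 1), (5, 4, 1), (6, 1, 0)]


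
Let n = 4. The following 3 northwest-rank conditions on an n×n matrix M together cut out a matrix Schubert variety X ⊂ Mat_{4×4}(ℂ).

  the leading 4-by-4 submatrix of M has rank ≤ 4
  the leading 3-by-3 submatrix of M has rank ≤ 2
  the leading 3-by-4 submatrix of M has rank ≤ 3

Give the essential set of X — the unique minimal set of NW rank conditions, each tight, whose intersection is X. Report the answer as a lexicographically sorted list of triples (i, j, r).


Reconstructing r_w from the 3 given conditions:

  i=1: 1 | 1 | 1 | 1
  i=2: 1 | 2 | 2 | 2
  i=3: 1 | 2 | 2 | 3
  i=4: 1 | 2 | 3 | 4

so w = (1, 2, 4, 3).

D(w) has 1 cell with 1 SE-corner; essential set:

[(3, 3, 2)]


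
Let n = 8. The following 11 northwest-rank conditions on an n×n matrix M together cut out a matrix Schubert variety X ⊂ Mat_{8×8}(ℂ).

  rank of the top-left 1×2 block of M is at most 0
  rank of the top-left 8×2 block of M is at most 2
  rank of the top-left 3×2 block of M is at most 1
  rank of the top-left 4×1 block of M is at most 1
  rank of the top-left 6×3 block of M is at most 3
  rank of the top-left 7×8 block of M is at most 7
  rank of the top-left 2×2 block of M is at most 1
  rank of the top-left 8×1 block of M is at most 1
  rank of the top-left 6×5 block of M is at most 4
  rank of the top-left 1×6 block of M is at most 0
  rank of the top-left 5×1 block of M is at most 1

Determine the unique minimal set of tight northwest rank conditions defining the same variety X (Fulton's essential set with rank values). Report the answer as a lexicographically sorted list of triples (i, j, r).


Recovering R(i,j) via the rank-extension bound from the 11 conditions:

  i=1: 0 0 0 0 0 0 1 1
  i=2: 1 1 1 1 1 1 2 2
  i=3: 1 1 2 2 2 2 3 3
  i=4: 1 2 3 3 3 3 4 4
  i=5: 1 2 3 4 4 4 5 5
  i=6: 1 2 3 4 4 5 6 6
  i=7: 1 2 3 4 5 6 7 7
  i=8: 1 2 3 4 5 6 7 8

giving w = (7, 1, 3, 2, 4, 6, 5, 8) via Δ²R.

|D(w)|=8, |Ess(w)|=3:

[(1, 6, 0), (3, 2, 1), (6, 5, 4)]


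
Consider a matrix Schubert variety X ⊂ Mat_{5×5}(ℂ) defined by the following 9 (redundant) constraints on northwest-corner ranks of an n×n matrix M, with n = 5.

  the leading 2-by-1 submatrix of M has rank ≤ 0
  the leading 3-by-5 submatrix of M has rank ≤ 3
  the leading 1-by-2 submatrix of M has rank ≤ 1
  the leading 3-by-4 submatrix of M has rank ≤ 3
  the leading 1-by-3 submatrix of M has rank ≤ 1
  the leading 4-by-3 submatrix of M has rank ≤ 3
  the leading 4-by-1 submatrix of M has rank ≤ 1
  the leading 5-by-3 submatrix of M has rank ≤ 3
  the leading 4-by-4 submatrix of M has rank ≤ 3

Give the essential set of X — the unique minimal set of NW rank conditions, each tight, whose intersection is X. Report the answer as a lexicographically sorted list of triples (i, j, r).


Reconstructing r_w from the 9 given conditions:

  0 | 1 | 1 | 1 | 1
  0 | 1 | 2 | 2 | 2
  1 | 2 | 3 | 3 | 3
  1 | 2 | 3 | 3 | 4
  1 | 2 | 3 | 4 | 5

the unique w with this rank table is (2, 3, 1, 5, 4).

2 SE-corners of the 3-cell Rothe diagram give Ess(w):

[(2, 1, 0), (4, 4, 3)]


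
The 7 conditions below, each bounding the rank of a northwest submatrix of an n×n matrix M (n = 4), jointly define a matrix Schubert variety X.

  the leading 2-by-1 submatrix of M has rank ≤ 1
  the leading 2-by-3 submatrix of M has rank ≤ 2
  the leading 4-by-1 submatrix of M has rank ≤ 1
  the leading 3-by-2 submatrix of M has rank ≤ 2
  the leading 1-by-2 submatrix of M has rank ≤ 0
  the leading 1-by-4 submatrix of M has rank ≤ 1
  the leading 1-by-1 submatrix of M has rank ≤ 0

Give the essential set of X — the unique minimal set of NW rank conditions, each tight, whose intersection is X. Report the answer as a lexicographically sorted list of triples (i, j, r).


Rank table r_w(4×4) implied by the 7 constraints:

  i=1: 0 0 1 1
  i=2: 1 1 2 2
  i=3: 1 2 3 3
  i=4: 1 2 3 4

the unique w with this rank table is (3, 1, 2, 4).

1 SE-corner of the 2-cell Rothe diagram gives Ess(w):

[(1, 2, 0)]
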